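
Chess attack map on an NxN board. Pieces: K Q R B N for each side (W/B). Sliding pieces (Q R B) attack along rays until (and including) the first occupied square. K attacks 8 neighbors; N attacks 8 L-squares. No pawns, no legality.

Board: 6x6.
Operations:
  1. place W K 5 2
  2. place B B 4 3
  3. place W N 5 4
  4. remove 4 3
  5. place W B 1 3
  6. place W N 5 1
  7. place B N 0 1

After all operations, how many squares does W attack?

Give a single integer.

Answer: 15

Derivation:
Op 1: place WK@(5,2)
Op 2: place BB@(4,3)
Op 3: place WN@(5,4)
Op 4: remove (4,3)
Op 5: place WB@(1,3)
Op 6: place WN@(5,1)
Op 7: place BN@(0,1)
Per-piece attacks for W:
  WB@(1,3): attacks (2,4) (3,5) (2,2) (3,1) (4,0) (0,4) (0,2)
  WN@(5,1): attacks (4,3) (3,2) (3,0)
  WK@(5,2): attacks (5,3) (5,1) (4,2) (4,3) (4,1)
  WN@(5,4): attacks (3,5) (4,2) (3,3)
Union (15 distinct): (0,2) (0,4) (2,2) (2,4) (3,0) (3,1) (3,2) (3,3) (3,5) (4,0) (4,1) (4,2) (4,3) (5,1) (5,3)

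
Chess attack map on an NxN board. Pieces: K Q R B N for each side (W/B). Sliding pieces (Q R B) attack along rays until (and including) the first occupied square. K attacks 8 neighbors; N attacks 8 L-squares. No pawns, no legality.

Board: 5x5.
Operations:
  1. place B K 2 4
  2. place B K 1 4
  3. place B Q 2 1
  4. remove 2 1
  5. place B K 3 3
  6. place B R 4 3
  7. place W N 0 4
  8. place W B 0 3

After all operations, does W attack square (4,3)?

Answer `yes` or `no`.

Op 1: place BK@(2,4)
Op 2: place BK@(1,4)
Op 3: place BQ@(2,1)
Op 4: remove (2,1)
Op 5: place BK@(3,3)
Op 6: place BR@(4,3)
Op 7: place WN@(0,4)
Op 8: place WB@(0,3)
Per-piece attacks for W:
  WB@(0,3): attacks (1,4) (1,2) (2,1) (3,0) [ray(1,1) blocked at (1,4)]
  WN@(0,4): attacks (1,2) (2,3)
W attacks (4,3): no

Answer: no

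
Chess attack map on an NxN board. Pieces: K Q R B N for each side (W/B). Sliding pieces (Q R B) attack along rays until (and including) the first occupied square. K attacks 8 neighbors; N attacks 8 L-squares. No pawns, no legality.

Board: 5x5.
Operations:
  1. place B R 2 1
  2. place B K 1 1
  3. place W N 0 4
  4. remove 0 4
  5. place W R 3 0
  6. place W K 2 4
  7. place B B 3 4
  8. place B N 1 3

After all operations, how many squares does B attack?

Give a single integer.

Op 1: place BR@(2,1)
Op 2: place BK@(1,1)
Op 3: place WN@(0,4)
Op 4: remove (0,4)
Op 5: place WR@(3,0)
Op 6: place WK@(2,4)
Op 7: place BB@(3,4)
Op 8: place BN@(1,3)
Per-piece attacks for B:
  BK@(1,1): attacks (1,2) (1,0) (2,1) (0,1) (2,2) (2,0) (0,2) (0,0)
  BN@(1,3): attacks (3,4) (2,1) (3,2) (0,1)
  BR@(2,1): attacks (2,2) (2,3) (2,4) (2,0) (3,1) (4,1) (1,1) [ray(0,1) blocked at (2,4); ray(-1,0) blocked at (1,1)]
  BB@(3,4): attacks (4,3) (2,3) (1,2) (0,1)
Union (16 distinct): (0,0) (0,1) (0,2) (1,0) (1,1) (1,2) (2,0) (2,1) (2,2) (2,3) (2,4) (3,1) (3,2) (3,4) (4,1) (4,3)

Answer: 16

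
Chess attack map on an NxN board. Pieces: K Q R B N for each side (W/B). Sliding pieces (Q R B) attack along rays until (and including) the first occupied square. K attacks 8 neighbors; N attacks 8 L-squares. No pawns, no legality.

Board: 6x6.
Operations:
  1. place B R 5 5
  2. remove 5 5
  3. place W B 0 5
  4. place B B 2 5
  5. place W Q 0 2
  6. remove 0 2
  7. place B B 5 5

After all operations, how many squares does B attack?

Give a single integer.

Answer: 10

Derivation:
Op 1: place BR@(5,5)
Op 2: remove (5,5)
Op 3: place WB@(0,5)
Op 4: place BB@(2,5)
Op 5: place WQ@(0,2)
Op 6: remove (0,2)
Op 7: place BB@(5,5)
Per-piece attacks for B:
  BB@(2,5): attacks (3,4) (4,3) (5,2) (1,4) (0,3)
  BB@(5,5): attacks (4,4) (3,3) (2,2) (1,1) (0,0)
Union (10 distinct): (0,0) (0,3) (1,1) (1,4) (2,2) (3,3) (3,4) (4,3) (4,4) (5,2)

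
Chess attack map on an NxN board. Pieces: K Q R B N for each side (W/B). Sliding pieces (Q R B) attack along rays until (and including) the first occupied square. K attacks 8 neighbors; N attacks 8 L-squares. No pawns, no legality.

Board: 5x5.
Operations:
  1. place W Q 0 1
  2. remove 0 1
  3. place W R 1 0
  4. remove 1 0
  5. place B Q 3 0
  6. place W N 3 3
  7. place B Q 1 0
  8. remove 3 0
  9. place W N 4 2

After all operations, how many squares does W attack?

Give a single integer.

Answer: 7

Derivation:
Op 1: place WQ@(0,1)
Op 2: remove (0,1)
Op 3: place WR@(1,0)
Op 4: remove (1,0)
Op 5: place BQ@(3,0)
Op 6: place WN@(3,3)
Op 7: place BQ@(1,0)
Op 8: remove (3,0)
Op 9: place WN@(4,2)
Per-piece attacks for W:
  WN@(3,3): attacks (1,4) (4,1) (2,1) (1,2)
  WN@(4,2): attacks (3,4) (2,3) (3,0) (2,1)
Union (7 distinct): (1,2) (1,4) (2,1) (2,3) (3,0) (3,4) (4,1)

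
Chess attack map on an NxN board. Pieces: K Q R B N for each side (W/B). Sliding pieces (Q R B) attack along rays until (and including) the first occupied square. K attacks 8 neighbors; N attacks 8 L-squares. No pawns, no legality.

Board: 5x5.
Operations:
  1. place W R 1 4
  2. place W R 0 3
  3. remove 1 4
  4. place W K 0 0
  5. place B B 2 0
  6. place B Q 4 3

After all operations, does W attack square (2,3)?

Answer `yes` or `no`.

Op 1: place WR@(1,4)
Op 2: place WR@(0,3)
Op 3: remove (1,4)
Op 4: place WK@(0,0)
Op 5: place BB@(2,0)
Op 6: place BQ@(4,3)
Per-piece attacks for W:
  WK@(0,0): attacks (0,1) (1,0) (1,1)
  WR@(0,3): attacks (0,4) (0,2) (0,1) (0,0) (1,3) (2,3) (3,3) (4,3) [ray(0,-1) blocked at (0,0); ray(1,0) blocked at (4,3)]
W attacks (2,3): yes

Answer: yes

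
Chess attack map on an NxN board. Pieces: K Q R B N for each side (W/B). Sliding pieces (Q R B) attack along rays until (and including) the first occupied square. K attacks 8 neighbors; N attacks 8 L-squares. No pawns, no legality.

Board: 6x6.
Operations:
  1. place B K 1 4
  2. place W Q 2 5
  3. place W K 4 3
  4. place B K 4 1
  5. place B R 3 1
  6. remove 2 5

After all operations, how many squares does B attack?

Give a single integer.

Answer: 23

Derivation:
Op 1: place BK@(1,4)
Op 2: place WQ@(2,5)
Op 3: place WK@(4,3)
Op 4: place BK@(4,1)
Op 5: place BR@(3,1)
Op 6: remove (2,5)
Per-piece attacks for B:
  BK@(1,4): attacks (1,5) (1,3) (2,4) (0,4) (2,5) (2,3) (0,5) (0,3)
  BR@(3,1): attacks (3,2) (3,3) (3,4) (3,5) (3,0) (4,1) (2,1) (1,1) (0,1) [ray(1,0) blocked at (4,1)]
  BK@(4,1): attacks (4,2) (4,0) (5,1) (3,1) (5,2) (5,0) (3,2) (3,0)
Union (23 distinct): (0,1) (0,3) (0,4) (0,5) (1,1) (1,3) (1,5) (2,1) (2,3) (2,4) (2,5) (3,0) (3,1) (3,2) (3,3) (3,4) (3,5) (4,0) (4,1) (4,2) (5,0) (5,1) (5,2)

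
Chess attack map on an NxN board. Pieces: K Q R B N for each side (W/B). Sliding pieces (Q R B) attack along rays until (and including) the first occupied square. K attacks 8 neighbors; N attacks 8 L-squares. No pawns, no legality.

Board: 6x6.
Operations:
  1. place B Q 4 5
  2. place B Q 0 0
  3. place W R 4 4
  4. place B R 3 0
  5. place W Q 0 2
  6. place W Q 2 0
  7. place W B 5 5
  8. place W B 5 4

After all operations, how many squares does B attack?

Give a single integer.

Op 1: place BQ@(4,5)
Op 2: place BQ@(0,0)
Op 3: place WR@(4,4)
Op 4: place BR@(3,0)
Op 5: place WQ@(0,2)
Op 6: place WQ@(2,0)
Op 7: place WB@(5,5)
Op 8: place WB@(5,4)
Per-piece attacks for B:
  BQ@(0,0): attacks (0,1) (0,2) (1,0) (2,0) (1,1) (2,2) (3,3) (4,4) [ray(0,1) blocked at (0,2); ray(1,0) blocked at (2,0); ray(1,1) blocked at (4,4)]
  BR@(3,0): attacks (3,1) (3,2) (3,3) (3,4) (3,5) (4,0) (5,0) (2,0) [ray(-1,0) blocked at (2,0)]
  BQ@(4,5): attacks (4,4) (5,5) (3,5) (2,5) (1,5) (0,5) (5,4) (3,4) (2,3) (1,2) (0,1) [ray(0,-1) blocked at (4,4); ray(1,0) blocked at (5,5); ray(1,-1) blocked at (5,4)]
Union (21 distinct): (0,1) (0,2) (0,5) (1,0) (1,1) (1,2) (1,5) (2,0) (2,2) (2,3) (2,5) (3,1) (3,2) (3,3) (3,4) (3,5) (4,0) (4,4) (5,0) (5,4) (5,5)

Answer: 21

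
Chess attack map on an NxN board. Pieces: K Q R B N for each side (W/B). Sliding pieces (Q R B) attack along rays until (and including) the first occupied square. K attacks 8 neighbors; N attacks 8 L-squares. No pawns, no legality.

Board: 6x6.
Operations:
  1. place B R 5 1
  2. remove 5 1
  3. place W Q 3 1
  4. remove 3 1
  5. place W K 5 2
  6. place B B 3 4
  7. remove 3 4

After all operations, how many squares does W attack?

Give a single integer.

Op 1: place BR@(5,1)
Op 2: remove (5,1)
Op 3: place WQ@(3,1)
Op 4: remove (3,1)
Op 5: place WK@(5,2)
Op 6: place BB@(3,4)
Op 7: remove (3,4)
Per-piece attacks for W:
  WK@(5,2): attacks (5,3) (5,1) (4,2) (4,3) (4,1)
Union (5 distinct): (4,1) (4,2) (4,3) (5,1) (5,3)

Answer: 5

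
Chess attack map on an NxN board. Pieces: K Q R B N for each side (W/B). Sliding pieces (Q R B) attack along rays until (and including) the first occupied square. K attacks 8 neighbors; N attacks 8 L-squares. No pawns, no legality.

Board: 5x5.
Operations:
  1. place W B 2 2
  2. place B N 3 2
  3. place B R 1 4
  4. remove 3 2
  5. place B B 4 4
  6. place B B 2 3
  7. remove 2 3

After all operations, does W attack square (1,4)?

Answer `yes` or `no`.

Answer: no

Derivation:
Op 1: place WB@(2,2)
Op 2: place BN@(3,2)
Op 3: place BR@(1,4)
Op 4: remove (3,2)
Op 5: place BB@(4,4)
Op 6: place BB@(2,3)
Op 7: remove (2,3)
Per-piece attacks for W:
  WB@(2,2): attacks (3,3) (4,4) (3,1) (4,0) (1,3) (0,4) (1,1) (0,0) [ray(1,1) blocked at (4,4)]
W attacks (1,4): no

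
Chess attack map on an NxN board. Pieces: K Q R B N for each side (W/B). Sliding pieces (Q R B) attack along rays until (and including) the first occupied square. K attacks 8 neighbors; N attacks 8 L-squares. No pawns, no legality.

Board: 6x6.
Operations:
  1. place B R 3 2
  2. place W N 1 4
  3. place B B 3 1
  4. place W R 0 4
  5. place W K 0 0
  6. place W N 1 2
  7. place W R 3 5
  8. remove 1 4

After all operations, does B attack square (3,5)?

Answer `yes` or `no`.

Answer: yes

Derivation:
Op 1: place BR@(3,2)
Op 2: place WN@(1,4)
Op 3: place BB@(3,1)
Op 4: place WR@(0,4)
Op 5: place WK@(0,0)
Op 6: place WN@(1,2)
Op 7: place WR@(3,5)
Op 8: remove (1,4)
Per-piece attacks for B:
  BB@(3,1): attacks (4,2) (5,3) (4,0) (2,2) (1,3) (0,4) (2,0) [ray(-1,1) blocked at (0,4)]
  BR@(3,2): attacks (3,3) (3,4) (3,5) (3,1) (4,2) (5,2) (2,2) (1,2) [ray(0,1) blocked at (3,5); ray(0,-1) blocked at (3,1); ray(-1,0) blocked at (1,2)]
B attacks (3,5): yes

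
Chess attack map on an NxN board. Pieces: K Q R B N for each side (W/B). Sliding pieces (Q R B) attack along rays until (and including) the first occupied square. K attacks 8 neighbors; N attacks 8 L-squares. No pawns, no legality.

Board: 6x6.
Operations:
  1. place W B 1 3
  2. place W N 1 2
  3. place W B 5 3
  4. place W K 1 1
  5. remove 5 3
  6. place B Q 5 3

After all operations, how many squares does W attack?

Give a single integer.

Answer: 14

Derivation:
Op 1: place WB@(1,3)
Op 2: place WN@(1,2)
Op 3: place WB@(5,3)
Op 4: place WK@(1,1)
Op 5: remove (5,3)
Op 6: place BQ@(5,3)
Per-piece attacks for W:
  WK@(1,1): attacks (1,2) (1,0) (2,1) (0,1) (2,2) (2,0) (0,2) (0,0)
  WN@(1,2): attacks (2,4) (3,3) (0,4) (2,0) (3,1) (0,0)
  WB@(1,3): attacks (2,4) (3,5) (2,2) (3,1) (4,0) (0,4) (0,2)
Union (14 distinct): (0,0) (0,1) (0,2) (0,4) (1,0) (1,2) (2,0) (2,1) (2,2) (2,4) (3,1) (3,3) (3,5) (4,0)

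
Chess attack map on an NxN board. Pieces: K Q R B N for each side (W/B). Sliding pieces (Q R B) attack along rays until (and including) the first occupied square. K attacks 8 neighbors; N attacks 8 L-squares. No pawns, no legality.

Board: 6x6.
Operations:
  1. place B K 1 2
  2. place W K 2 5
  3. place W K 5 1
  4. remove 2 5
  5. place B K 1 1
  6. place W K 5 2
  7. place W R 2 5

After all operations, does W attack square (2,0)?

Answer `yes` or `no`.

Answer: yes

Derivation:
Op 1: place BK@(1,2)
Op 2: place WK@(2,5)
Op 3: place WK@(5,1)
Op 4: remove (2,5)
Op 5: place BK@(1,1)
Op 6: place WK@(5,2)
Op 7: place WR@(2,5)
Per-piece attacks for W:
  WR@(2,5): attacks (2,4) (2,3) (2,2) (2,1) (2,0) (3,5) (4,5) (5,5) (1,5) (0,5)
  WK@(5,1): attacks (5,2) (5,0) (4,1) (4,2) (4,0)
  WK@(5,2): attacks (5,3) (5,1) (4,2) (4,3) (4,1)
W attacks (2,0): yes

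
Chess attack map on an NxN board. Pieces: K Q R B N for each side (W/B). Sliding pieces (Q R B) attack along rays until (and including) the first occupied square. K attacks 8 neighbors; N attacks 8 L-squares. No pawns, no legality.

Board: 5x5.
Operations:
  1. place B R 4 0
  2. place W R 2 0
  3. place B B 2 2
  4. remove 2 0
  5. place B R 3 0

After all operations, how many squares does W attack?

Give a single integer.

Op 1: place BR@(4,0)
Op 2: place WR@(2,0)
Op 3: place BB@(2,2)
Op 4: remove (2,0)
Op 5: place BR@(3,0)
Per-piece attacks for W:
Union (0 distinct): (none)

Answer: 0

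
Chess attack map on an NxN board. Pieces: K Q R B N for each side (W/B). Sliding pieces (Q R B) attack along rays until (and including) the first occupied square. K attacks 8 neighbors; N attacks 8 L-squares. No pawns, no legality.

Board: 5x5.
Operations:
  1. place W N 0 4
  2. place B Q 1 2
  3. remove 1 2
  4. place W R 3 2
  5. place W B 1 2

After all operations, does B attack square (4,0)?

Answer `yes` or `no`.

Op 1: place WN@(0,4)
Op 2: place BQ@(1,2)
Op 3: remove (1,2)
Op 4: place WR@(3,2)
Op 5: place WB@(1,2)
Per-piece attacks for B:
B attacks (4,0): no

Answer: no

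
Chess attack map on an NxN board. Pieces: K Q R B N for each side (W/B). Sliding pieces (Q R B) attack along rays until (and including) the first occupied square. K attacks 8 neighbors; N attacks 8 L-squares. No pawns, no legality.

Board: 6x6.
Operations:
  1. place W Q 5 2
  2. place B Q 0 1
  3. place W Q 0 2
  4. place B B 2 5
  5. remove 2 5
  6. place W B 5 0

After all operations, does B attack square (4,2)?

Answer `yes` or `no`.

Answer: no

Derivation:
Op 1: place WQ@(5,2)
Op 2: place BQ@(0,1)
Op 3: place WQ@(0,2)
Op 4: place BB@(2,5)
Op 5: remove (2,5)
Op 6: place WB@(5,0)
Per-piece attacks for B:
  BQ@(0,1): attacks (0,2) (0,0) (1,1) (2,1) (3,1) (4,1) (5,1) (1,2) (2,3) (3,4) (4,5) (1,0) [ray(0,1) blocked at (0,2)]
B attacks (4,2): no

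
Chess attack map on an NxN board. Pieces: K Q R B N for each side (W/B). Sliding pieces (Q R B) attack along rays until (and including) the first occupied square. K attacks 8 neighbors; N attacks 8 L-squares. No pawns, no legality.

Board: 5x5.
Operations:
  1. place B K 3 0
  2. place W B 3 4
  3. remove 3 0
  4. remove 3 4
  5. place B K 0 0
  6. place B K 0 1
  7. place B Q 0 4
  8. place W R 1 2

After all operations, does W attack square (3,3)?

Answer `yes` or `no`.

Answer: no

Derivation:
Op 1: place BK@(3,0)
Op 2: place WB@(3,4)
Op 3: remove (3,0)
Op 4: remove (3,4)
Op 5: place BK@(0,0)
Op 6: place BK@(0,1)
Op 7: place BQ@(0,4)
Op 8: place WR@(1,2)
Per-piece attacks for W:
  WR@(1,2): attacks (1,3) (1,4) (1,1) (1,0) (2,2) (3,2) (4,2) (0,2)
W attacks (3,3): no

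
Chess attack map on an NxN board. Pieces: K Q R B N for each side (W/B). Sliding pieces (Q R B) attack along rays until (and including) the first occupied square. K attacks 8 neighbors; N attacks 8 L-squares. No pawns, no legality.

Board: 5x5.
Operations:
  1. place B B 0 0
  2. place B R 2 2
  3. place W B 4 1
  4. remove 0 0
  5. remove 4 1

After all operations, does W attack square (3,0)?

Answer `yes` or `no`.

Op 1: place BB@(0,0)
Op 2: place BR@(2,2)
Op 3: place WB@(4,1)
Op 4: remove (0,0)
Op 5: remove (4,1)
Per-piece attacks for W:
W attacks (3,0): no

Answer: no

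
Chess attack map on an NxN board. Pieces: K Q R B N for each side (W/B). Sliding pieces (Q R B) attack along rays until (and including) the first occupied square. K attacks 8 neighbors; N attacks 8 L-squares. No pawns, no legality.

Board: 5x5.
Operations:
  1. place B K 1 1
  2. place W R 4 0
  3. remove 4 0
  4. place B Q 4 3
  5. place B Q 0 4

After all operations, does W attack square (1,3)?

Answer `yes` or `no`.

Op 1: place BK@(1,1)
Op 2: place WR@(4,0)
Op 3: remove (4,0)
Op 4: place BQ@(4,3)
Op 5: place BQ@(0,4)
Per-piece attacks for W:
W attacks (1,3): no

Answer: no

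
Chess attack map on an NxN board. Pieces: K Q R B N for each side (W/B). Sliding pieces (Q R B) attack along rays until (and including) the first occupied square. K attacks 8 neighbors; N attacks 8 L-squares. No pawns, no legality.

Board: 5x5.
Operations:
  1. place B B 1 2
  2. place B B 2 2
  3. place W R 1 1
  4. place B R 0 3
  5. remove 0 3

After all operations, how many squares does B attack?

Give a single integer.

Op 1: place BB@(1,2)
Op 2: place BB@(2,2)
Op 3: place WR@(1,1)
Op 4: place BR@(0,3)
Op 5: remove (0,3)
Per-piece attacks for B:
  BB@(1,2): attacks (2,3) (3,4) (2,1) (3,0) (0,3) (0,1)
  BB@(2,2): attacks (3,3) (4,4) (3,1) (4,0) (1,3) (0,4) (1,1) [ray(-1,-1) blocked at (1,1)]
Union (13 distinct): (0,1) (0,3) (0,4) (1,1) (1,3) (2,1) (2,3) (3,0) (3,1) (3,3) (3,4) (4,0) (4,4)

Answer: 13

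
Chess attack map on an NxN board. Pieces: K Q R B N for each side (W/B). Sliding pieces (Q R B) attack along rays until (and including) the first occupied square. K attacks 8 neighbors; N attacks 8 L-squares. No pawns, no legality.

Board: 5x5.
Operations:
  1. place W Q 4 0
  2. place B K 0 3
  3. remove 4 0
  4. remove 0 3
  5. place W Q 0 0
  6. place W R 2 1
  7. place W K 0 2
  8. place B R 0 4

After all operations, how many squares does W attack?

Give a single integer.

Answer: 17

Derivation:
Op 1: place WQ@(4,0)
Op 2: place BK@(0,3)
Op 3: remove (4,0)
Op 4: remove (0,3)
Op 5: place WQ@(0,0)
Op 6: place WR@(2,1)
Op 7: place WK@(0,2)
Op 8: place BR@(0,4)
Per-piece attacks for W:
  WQ@(0,0): attacks (0,1) (0,2) (1,0) (2,0) (3,0) (4,0) (1,1) (2,2) (3,3) (4,4) [ray(0,1) blocked at (0,2)]
  WK@(0,2): attacks (0,3) (0,1) (1,2) (1,3) (1,1)
  WR@(2,1): attacks (2,2) (2,3) (2,4) (2,0) (3,1) (4,1) (1,1) (0,1)
Union (17 distinct): (0,1) (0,2) (0,3) (1,0) (1,1) (1,2) (1,3) (2,0) (2,2) (2,3) (2,4) (3,0) (3,1) (3,3) (4,0) (4,1) (4,4)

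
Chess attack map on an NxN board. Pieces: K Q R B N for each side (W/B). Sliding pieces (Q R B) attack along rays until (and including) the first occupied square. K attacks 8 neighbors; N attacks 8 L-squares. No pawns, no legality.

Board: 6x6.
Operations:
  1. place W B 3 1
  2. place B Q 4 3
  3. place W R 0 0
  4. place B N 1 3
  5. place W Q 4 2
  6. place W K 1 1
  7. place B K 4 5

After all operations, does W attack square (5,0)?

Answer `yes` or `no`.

Op 1: place WB@(3,1)
Op 2: place BQ@(4,3)
Op 3: place WR@(0,0)
Op 4: place BN@(1,3)
Op 5: place WQ@(4,2)
Op 6: place WK@(1,1)
Op 7: place BK@(4,5)
Per-piece attacks for W:
  WR@(0,0): attacks (0,1) (0,2) (0,3) (0,4) (0,5) (1,0) (2,0) (3,0) (4,0) (5,0)
  WK@(1,1): attacks (1,2) (1,0) (2,1) (0,1) (2,2) (2,0) (0,2) (0,0)
  WB@(3,1): attacks (4,2) (4,0) (2,2) (1,3) (2,0) [ray(1,1) blocked at (4,2); ray(-1,1) blocked at (1,3)]
  WQ@(4,2): attacks (4,3) (4,1) (4,0) (5,2) (3,2) (2,2) (1,2) (0,2) (5,3) (5,1) (3,3) (2,4) (1,5) (3,1) [ray(0,1) blocked at (4,3); ray(-1,-1) blocked at (3,1)]
W attacks (5,0): yes

Answer: yes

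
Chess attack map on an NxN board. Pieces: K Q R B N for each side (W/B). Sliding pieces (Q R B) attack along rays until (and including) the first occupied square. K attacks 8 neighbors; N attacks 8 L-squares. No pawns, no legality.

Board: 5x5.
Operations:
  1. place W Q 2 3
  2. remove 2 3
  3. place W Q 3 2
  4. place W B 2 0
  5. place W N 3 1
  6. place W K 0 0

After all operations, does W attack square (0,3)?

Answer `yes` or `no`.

Op 1: place WQ@(2,3)
Op 2: remove (2,3)
Op 3: place WQ@(3,2)
Op 4: place WB@(2,0)
Op 5: place WN@(3,1)
Op 6: place WK@(0,0)
Per-piece attacks for W:
  WK@(0,0): attacks (0,1) (1,0) (1,1)
  WB@(2,0): attacks (3,1) (1,1) (0,2) [ray(1,1) blocked at (3,1)]
  WN@(3,1): attacks (4,3) (2,3) (1,2) (1,0)
  WQ@(3,2): attacks (3,3) (3,4) (3,1) (4,2) (2,2) (1,2) (0,2) (4,3) (4,1) (2,3) (1,4) (2,1) (1,0) [ray(0,-1) blocked at (3,1)]
W attacks (0,3): no

Answer: no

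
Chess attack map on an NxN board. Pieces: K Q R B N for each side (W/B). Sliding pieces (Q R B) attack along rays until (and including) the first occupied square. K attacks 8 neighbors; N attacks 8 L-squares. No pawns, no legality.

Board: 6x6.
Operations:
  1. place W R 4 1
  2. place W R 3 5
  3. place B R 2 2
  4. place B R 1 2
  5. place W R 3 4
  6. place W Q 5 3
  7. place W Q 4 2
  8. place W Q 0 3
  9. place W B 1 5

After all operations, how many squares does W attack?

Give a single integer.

Op 1: place WR@(4,1)
Op 2: place WR@(3,5)
Op 3: place BR@(2,2)
Op 4: place BR@(1,2)
Op 5: place WR@(3,4)
Op 6: place WQ@(5,3)
Op 7: place WQ@(4,2)
Op 8: place WQ@(0,3)
Op 9: place WB@(1,5)
Per-piece attacks for W:
  WQ@(0,3): attacks (0,4) (0,5) (0,2) (0,1) (0,0) (1,3) (2,3) (3,3) (4,3) (5,3) (1,4) (2,5) (1,2) [ray(1,0) blocked at (5,3); ray(1,-1) blocked at (1,2)]
  WB@(1,5): attacks (2,4) (3,3) (4,2) (0,4) [ray(1,-1) blocked at (4,2)]
  WR@(3,4): attacks (3,5) (3,3) (3,2) (3,1) (3,0) (4,4) (5,4) (2,4) (1,4) (0,4) [ray(0,1) blocked at (3,5)]
  WR@(3,5): attacks (3,4) (4,5) (5,5) (2,5) (1,5) [ray(0,-1) blocked at (3,4); ray(-1,0) blocked at (1,5)]
  WR@(4,1): attacks (4,2) (4,0) (5,1) (3,1) (2,1) (1,1) (0,1) [ray(0,1) blocked at (4,2)]
  WQ@(4,2): attacks (4,3) (4,4) (4,5) (4,1) (5,2) (3,2) (2,2) (5,3) (5,1) (3,3) (2,4) (1,5) (3,1) (2,0) [ray(0,-1) blocked at (4,1); ray(-1,0) blocked at (2,2); ray(1,1) blocked at (5,3); ray(-1,1) blocked at (1,5)]
  WQ@(5,3): attacks (5,4) (5,5) (5,2) (5,1) (5,0) (4,3) (3,3) (2,3) (1,3) (0,3) (4,4) (3,5) (4,2) [ray(-1,0) blocked at (0,3); ray(-1,1) blocked at (3,5); ray(-1,-1) blocked at (4,2)]
Union (35 distinct): (0,0) (0,1) (0,2) (0,3) (0,4) (0,5) (1,1) (1,2) (1,3) (1,4) (1,5) (2,0) (2,1) (2,2) (2,3) (2,4) (2,5) (3,0) (3,1) (3,2) (3,3) (3,4) (3,5) (4,0) (4,1) (4,2) (4,3) (4,4) (4,5) (5,0) (5,1) (5,2) (5,3) (5,4) (5,5)

Answer: 35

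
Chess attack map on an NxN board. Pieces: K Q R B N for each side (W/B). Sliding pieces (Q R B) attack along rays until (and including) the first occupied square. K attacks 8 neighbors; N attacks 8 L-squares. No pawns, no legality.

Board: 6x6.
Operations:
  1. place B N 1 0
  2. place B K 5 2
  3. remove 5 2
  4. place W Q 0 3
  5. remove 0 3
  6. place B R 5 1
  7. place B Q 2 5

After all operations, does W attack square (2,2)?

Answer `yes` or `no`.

Op 1: place BN@(1,0)
Op 2: place BK@(5,2)
Op 3: remove (5,2)
Op 4: place WQ@(0,3)
Op 5: remove (0,3)
Op 6: place BR@(5,1)
Op 7: place BQ@(2,5)
Per-piece attacks for W:
W attacks (2,2): no

Answer: no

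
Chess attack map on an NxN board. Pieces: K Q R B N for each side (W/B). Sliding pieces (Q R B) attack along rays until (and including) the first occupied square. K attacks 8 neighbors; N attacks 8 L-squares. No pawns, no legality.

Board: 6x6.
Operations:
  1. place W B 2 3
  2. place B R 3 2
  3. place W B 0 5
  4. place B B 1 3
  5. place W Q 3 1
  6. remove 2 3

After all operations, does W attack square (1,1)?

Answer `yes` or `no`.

Answer: yes

Derivation:
Op 1: place WB@(2,3)
Op 2: place BR@(3,2)
Op 3: place WB@(0,5)
Op 4: place BB@(1,3)
Op 5: place WQ@(3,1)
Op 6: remove (2,3)
Per-piece attacks for W:
  WB@(0,5): attacks (1,4) (2,3) (3,2) [ray(1,-1) blocked at (3,2)]
  WQ@(3,1): attacks (3,2) (3,0) (4,1) (5,1) (2,1) (1,1) (0,1) (4,2) (5,3) (4,0) (2,2) (1,3) (2,0) [ray(0,1) blocked at (3,2); ray(-1,1) blocked at (1,3)]
W attacks (1,1): yes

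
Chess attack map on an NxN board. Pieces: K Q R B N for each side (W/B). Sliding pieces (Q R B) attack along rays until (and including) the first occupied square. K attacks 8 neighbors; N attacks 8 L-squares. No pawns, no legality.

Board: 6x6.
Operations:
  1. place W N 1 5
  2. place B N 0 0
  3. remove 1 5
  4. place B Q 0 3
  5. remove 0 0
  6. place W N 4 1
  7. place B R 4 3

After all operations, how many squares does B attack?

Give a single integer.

Op 1: place WN@(1,5)
Op 2: place BN@(0,0)
Op 3: remove (1,5)
Op 4: place BQ@(0,3)
Op 5: remove (0,0)
Op 6: place WN@(4,1)
Op 7: place BR@(4,3)
Per-piece attacks for B:
  BQ@(0,3): attacks (0,4) (0,5) (0,2) (0,1) (0,0) (1,3) (2,3) (3,3) (4,3) (1,4) (2,5) (1,2) (2,1) (3,0) [ray(1,0) blocked at (4,3)]
  BR@(4,3): attacks (4,4) (4,5) (4,2) (4,1) (5,3) (3,3) (2,3) (1,3) (0,3) [ray(0,-1) blocked at (4,1); ray(-1,0) blocked at (0,3)]
Union (20 distinct): (0,0) (0,1) (0,2) (0,3) (0,4) (0,5) (1,2) (1,3) (1,4) (2,1) (2,3) (2,5) (3,0) (3,3) (4,1) (4,2) (4,3) (4,4) (4,5) (5,3)

Answer: 20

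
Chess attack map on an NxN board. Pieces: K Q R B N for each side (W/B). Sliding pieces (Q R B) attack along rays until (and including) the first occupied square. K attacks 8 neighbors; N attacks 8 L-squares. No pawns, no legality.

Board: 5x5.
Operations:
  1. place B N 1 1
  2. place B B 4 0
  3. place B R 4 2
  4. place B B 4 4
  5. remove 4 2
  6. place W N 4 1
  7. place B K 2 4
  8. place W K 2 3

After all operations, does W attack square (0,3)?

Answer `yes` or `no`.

Answer: no

Derivation:
Op 1: place BN@(1,1)
Op 2: place BB@(4,0)
Op 3: place BR@(4,2)
Op 4: place BB@(4,4)
Op 5: remove (4,2)
Op 6: place WN@(4,1)
Op 7: place BK@(2,4)
Op 8: place WK@(2,3)
Per-piece attacks for W:
  WK@(2,3): attacks (2,4) (2,2) (3,3) (1,3) (3,4) (3,2) (1,4) (1,2)
  WN@(4,1): attacks (3,3) (2,2) (2,0)
W attacks (0,3): no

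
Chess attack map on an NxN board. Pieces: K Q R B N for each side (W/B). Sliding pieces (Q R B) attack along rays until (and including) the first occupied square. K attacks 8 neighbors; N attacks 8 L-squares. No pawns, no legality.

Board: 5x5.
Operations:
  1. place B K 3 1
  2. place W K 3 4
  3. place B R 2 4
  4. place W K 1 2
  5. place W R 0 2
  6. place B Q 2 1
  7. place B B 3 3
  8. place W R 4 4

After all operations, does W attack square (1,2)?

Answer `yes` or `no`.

Answer: yes

Derivation:
Op 1: place BK@(3,1)
Op 2: place WK@(3,4)
Op 3: place BR@(2,4)
Op 4: place WK@(1,2)
Op 5: place WR@(0,2)
Op 6: place BQ@(2,1)
Op 7: place BB@(3,3)
Op 8: place WR@(4,4)
Per-piece attacks for W:
  WR@(0,2): attacks (0,3) (0,4) (0,1) (0,0) (1,2) [ray(1,0) blocked at (1,2)]
  WK@(1,2): attacks (1,3) (1,1) (2,2) (0,2) (2,3) (2,1) (0,3) (0,1)
  WK@(3,4): attacks (3,3) (4,4) (2,4) (4,3) (2,3)
  WR@(4,4): attacks (4,3) (4,2) (4,1) (4,0) (3,4) [ray(-1,0) blocked at (3,4)]
W attacks (1,2): yes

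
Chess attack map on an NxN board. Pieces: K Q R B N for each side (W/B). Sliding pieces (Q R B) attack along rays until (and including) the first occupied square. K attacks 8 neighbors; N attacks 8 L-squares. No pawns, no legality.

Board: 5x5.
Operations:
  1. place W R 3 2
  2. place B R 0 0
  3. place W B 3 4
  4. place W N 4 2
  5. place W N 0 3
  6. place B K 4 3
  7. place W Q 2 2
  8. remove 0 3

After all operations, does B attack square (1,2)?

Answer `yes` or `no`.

Op 1: place WR@(3,2)
Op 2: place BR@(0,0)
Op 3: place WB@(3,4)
Op 4: place WN@(4,2)
Op 5: place WN@(0,3)
Op 6: place BK@(4,3)
Op 7: place WQ@(2,2)
Op 8: remove (0,3)
Per-piece attacks for B:
  BR@(0,0): attacks (0,1) (0,2) (0,3) (0,4) (1,0) (2,0) (3,0) (4,0)
  BK@(4,3): attacks (4,4) (4,2) (3,3) (3,4) (3,2)
B attacks (1,2): no

Answer: no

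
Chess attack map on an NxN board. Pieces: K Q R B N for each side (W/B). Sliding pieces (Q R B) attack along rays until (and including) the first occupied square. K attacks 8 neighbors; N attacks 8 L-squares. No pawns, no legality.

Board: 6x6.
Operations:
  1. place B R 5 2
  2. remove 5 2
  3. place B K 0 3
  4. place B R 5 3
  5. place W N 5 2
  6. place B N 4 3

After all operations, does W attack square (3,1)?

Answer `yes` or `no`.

Answer: yes

Derivation:
Op 1: place BR@(5,2)
Op 2: remove (5,2)
Op 3: place BK@(0,3)
Op 4: place BR@(5,3)
Op 5: place WN@(5,2)
Op 6: place BN@(4,3)
Per-piece attacks for W:
  WN@(5,2): attacks (4,4) (3,3) (4,0) (3,1)
W attacks (3,1): yes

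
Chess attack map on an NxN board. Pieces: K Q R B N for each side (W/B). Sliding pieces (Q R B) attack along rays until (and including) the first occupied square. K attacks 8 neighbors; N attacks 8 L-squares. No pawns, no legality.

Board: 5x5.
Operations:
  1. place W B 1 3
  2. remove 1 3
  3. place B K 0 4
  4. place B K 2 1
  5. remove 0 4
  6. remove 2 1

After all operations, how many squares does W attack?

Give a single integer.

Answer: 0

Derivation:
Op 1: place WB@(1,3)
Op 2: remove (1,3)
Op 3: place BK@(0,4)
Op 4: place BK@(2,1)
Op 5: remove (0,4)
Op 6: remove (2,1)
Per-piece attacks for W:
Union (0 distinct): (none)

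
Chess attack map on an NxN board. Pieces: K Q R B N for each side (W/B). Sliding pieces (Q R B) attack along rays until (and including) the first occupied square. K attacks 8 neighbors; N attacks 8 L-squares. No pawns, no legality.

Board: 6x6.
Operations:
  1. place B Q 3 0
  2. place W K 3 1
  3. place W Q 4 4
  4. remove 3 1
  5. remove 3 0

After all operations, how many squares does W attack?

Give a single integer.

Answer: 17

Derivation:
Op 1: place BQ@(3,0)
Op 2: place WK@(3,1)
Op 3: place WQ@(4,4)
Op 4: remove (3,1)
Op 5: remove (3,0)
Per-piece attacks for W:
  WQ@(4,4): attacks (4,5) (4,3) (4,2) (4,1) (4,0) (5,4) (3,4) (2,4) (1,4) (0,4) (5,5) (5,3) (3,5) (3,3) (2,2) (1,1) (0,0)
Union (17 distinct): (0,0) (0,4) (1,1) (1,4) (2,2) (2,4) (3,3) (3,4) (3,5) (4,0) (4,1) (4,2) (4,3) (4,5) (5,3) (5,4) (5,5)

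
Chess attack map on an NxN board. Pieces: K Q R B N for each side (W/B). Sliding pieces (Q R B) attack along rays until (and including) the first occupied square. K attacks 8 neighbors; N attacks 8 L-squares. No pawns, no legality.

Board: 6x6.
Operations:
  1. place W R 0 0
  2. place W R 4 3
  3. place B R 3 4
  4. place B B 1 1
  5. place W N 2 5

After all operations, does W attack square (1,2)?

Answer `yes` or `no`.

Answer: no

Derivation:
Op 1: place WR@(0,0)
Op 2: place WR@(4,3)
Op 3: place BR@(3,4)
Op 4: place BB@(1,1)
Op 5: place WN@(2,5)
Per-piece attacks for W:
  WR@(0,0): attacks (0,1) (0,2) (0,3) (0,4) (0,5) (1,0) (2,0) (3,0) (4,0) (5,0)
  WN@(2,5): attacks (3,3) (4,4) (1,3) (0,4)
  WR@(4,3): attacks (4,4) (4,5) (4,2) (4,1) (4,0) (5,3) (3,3) (2,3) (1,3) (0,3)
W attacks (1,2): no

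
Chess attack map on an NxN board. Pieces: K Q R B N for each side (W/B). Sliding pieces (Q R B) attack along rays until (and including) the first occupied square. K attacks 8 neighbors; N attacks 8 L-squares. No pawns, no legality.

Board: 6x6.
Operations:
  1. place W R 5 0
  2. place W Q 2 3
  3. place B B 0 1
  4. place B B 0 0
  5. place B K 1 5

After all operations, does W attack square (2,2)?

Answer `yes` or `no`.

Answer: yes

Derivation:
Op 1: place WR@(5,0)
Op 2: place WQ@(2,3)
Op 3: place BB@(0,1)
Op 4: place BB@(0,0)
Op 5: place BK@(1,5)
Per-piece attacks for W:
  WQ@(2,3): attacks (2,4) (2,5) (2,2) (2,1) (2,0) (3,3) (4,3) (5,3) (1,3) (0,3) (3,4) (4,5) (3,2) (4,1) (5,0) (1,4) (0,5) (1,2) (0,1) [ray(1,-1) blocked at (5,0); ray(-1,-1) blocked at (0,1)]
  WR@(5,0): attacks (5,1) (5,2) (5,3) (5,4) (5,5) (4,0) (3,0) (2,0) (1,0) (0,0) [ray(-1,0) blocked at (0,0)]
W attacks (2,2): yes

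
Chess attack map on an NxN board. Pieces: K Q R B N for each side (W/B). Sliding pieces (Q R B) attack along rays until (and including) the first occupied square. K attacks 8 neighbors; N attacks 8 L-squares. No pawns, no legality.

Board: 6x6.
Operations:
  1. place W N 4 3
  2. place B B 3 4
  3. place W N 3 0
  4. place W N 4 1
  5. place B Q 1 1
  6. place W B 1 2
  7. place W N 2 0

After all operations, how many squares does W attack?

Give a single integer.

Op 1: place WN@(4,3)
Op 2: place BB@(3,4)
Op 3: place WN@(3,0)
Op 4: place WN@(4,1)
Op 5: place BQ@(1,1)
Op 6: place WB@(1,2)
Op 7: place WN@(2,0)
Per-piece attacks for W:
  WB@(1,2): attacks (2,3) (3,4) (2,1) (3,0) (0,3) (0,1) [ray(1,1) blocked at (3,4); ray(1,-1) blocked at (3,0)]
  WN@(2,0): attacks (3,2) (4,1) (1,2) (0,1)
  WN@(3,0): attacks (4,2) (5,1) (2,2) (1,1)
  WN@(4,1): attacks (5,3) (3,3) (2,2) (2,0)
  WN@(4,3): attacks (5,5) (3,5) (2,4) (5,1) (3,1) (2,2)
Union (20 distinct): (0,1) (0,3) (1,1) (1,2) (2,0) (2,1) (2,2) (2,3) (2,4) (3,0) (3,1) (3,2) (3,3) (3,4) (3,5) (4,1) (4,2) (5,1) (5,3) (5,5)

Answer: 20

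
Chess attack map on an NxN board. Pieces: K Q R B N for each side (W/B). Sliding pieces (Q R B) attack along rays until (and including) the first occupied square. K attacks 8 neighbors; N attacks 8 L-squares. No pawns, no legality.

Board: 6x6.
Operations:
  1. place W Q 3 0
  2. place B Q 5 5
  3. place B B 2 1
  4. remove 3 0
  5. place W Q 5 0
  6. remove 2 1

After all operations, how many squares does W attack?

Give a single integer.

Op 1: place WQ@(3,0)
Op 2: place BQ@(5,5)
Op 3: place BB@(2,1)
Op 4: remove (3,0)
Op 5: place WQ@(5,0)
Op 6: remove (2,1)
Per-piece attacks for W:
  WQ@(5,0): attacks (5,1) (5,2) (5,3) (5,4) (5,5) (4,0) (3,0) (2,0) (1,0) (0,0) (4,1) (3,2) (2,3) (1,4) (0,5) [ray(0,1) blocked at (5,5)]
Union (15 distinct): (0,0) (0,5) (1,0) (1,4) (2,0) (2,3) (3,0) (3,2) (4,0) (4,1) (5,1) (5,2) (5,3) (5,4) (5,5)

Answer: 15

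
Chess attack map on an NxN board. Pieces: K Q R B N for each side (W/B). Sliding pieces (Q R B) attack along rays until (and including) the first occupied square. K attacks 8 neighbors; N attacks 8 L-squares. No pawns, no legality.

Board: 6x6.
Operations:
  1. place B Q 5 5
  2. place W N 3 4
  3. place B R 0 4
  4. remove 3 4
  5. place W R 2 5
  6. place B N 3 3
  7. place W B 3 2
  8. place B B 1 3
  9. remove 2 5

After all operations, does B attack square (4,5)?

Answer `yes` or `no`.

Op 1: place BQ@(5,5)
Op 2: place WN@(3,4)
Op 3: place BR@(0,4)
Op 4: remove (3,4)
Op 5: place WR@(2,5)
Op 6: place BN@(3,3)
Op 7: place WB@(3,2)
Op 8: place BB@(1,3)
Op 9: remove (2,5)
Per-piece attacks for B:
  BR@(0,4): attacks (0,5) (0,3) (0,2) (0,1) (0,0) (1,4) (2,4) (3,4) (4,4) (5,4)
  BB@(1,3): attacks (2,4) (3,5) (2,2) (3,1) (4,0) (0,4) (0,2) [ray(-1,1) blocked at (0,4)]
  BN@(3,3): attacks (4,5) (5,4) (2,5) (1,4) (4,1) (5,2) (2,1) (1,2)
  BQ@(5,5): attacks (5,4) (5,3) (5,2) (5,1) (5,0) (4,5) (3,5) (2,5) (1,5) (0,5) (4,4) (3,3) [ray(-1,-1) blocked at (3,3)]
B attacks (4,5): yes

Answer: yes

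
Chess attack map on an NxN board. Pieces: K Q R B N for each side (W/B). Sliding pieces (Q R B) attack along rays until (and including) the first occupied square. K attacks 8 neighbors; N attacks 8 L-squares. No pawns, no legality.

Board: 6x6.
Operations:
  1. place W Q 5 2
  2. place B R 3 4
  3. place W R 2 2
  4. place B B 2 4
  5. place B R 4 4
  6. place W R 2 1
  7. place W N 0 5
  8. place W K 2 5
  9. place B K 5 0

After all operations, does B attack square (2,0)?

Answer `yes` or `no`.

Answer: no

Derivation:
Op 1: place WQ@(5,2)
Op 2: place BR@(3,4)
Op 3: place WR@(2,2)
Op 4: place BB@(2,4)
Op 5: place BR@(4,4)
Op 6: place WR@(2,1)
Op 7: place WN@(0,5)
Op 8: place WK@(2,5)
Op 9: place BK@(5,0)
Per-piece attacks for B:
  BB@(2,4): attacks (3,5) (3,3) (4,2) (5,1) (1,5) (1,3) (0,2)
  BR@(3,4): attacks (3,5) (3,3) (3,2) (3,1) (3,0) (4,4) (2,4) [ray(1,0) blocked at (4,4); ray(-1,0) blocked at (2,4)]
  BR@(4,4): attacks (4,5) (4,3) (4,2) (4,1) (4,0) (5,4) (3,4) [ray(-1,0) blocked at (3,4)]
  BK@(5,0): attacks (5,1) (4,0) (4,1)
B attacks (2,0): no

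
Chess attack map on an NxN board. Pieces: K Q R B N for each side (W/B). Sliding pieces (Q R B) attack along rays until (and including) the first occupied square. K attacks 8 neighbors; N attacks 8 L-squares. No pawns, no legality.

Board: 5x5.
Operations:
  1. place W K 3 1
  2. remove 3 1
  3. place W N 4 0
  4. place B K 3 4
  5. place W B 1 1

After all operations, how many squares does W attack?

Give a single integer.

Answer: 8

Derivation:
Op 1: place WK@(3,1)
Op 2: remove (3,1)
Op 3: place WN@(4,0)
Op 4: place BK@(3,4)
Op 5: place WB@(1,1)
Per-piece attacks for W:
  WB@(1,1): attacks (2,2) (3,3) (4,4) (2,0) (0,2) (0,0)
  WN@(4,0): attacks (3,2) (2,1)
Union (8 distinct): (0,0) (0,2) (2,0) (2,1) (2,2) (3,2) (3,3) (4,4)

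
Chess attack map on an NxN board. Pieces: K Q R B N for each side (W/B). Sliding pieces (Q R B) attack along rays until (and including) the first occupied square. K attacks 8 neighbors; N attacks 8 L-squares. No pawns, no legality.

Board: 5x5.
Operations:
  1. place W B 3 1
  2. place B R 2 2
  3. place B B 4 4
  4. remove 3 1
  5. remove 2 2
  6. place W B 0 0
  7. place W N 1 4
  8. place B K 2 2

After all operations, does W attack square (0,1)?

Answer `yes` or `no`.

Answer: no

Derivation:
Op 1: place WB@(3,1)
Op 2: place BR@(2,2)
Op 3: place BB@(4,4)
Op 4: remove (3,1)
Op 5: remove (2,2)
Op 6: place WB@(0,0)
Op 7: place WN@(1,4)
Op 8: place BK@(2,2)
Per-piece attacks for W:
  WB@(0,0): attacks (1,1) (2,2) [ray(1,1) blocked at (2,2)]
  WN@(1,4): attacks (2,2) (3,3) (0,2)
W attacks (0,1): no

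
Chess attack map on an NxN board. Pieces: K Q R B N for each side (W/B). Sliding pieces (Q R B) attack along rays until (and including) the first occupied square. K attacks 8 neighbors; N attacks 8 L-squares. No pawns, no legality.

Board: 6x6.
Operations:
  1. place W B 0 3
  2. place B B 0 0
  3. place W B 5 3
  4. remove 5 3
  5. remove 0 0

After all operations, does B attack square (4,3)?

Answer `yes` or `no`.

Op 1: place WB@(0,3)
Op 2: place BB@(0,0)
Op 3: place WB@(5,3)
Op 4: remove (5,3)
Op 5: remove (0,0)
Per-piece attacks for B:
B attacks (4,3): no

Answer: no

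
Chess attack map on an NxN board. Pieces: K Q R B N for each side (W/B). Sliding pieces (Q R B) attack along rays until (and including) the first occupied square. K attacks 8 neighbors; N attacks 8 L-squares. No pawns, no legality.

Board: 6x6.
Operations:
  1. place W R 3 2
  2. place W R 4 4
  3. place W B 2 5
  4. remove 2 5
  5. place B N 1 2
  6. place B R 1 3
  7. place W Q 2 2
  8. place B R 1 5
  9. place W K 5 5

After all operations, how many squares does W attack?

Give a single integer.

Op 1: place WR@(3,2)
Op 2: place WR@(4,4)
Op 3: place WB@(2,5)
Op 4: remove (2,5)
Op 5: place BN@(1,2)
Op 6: place BR@(1,3)
Op 7: place WQ@(2,2)
Op 8: place BR@(1,5)
Op 9: place WK@(5,5)
Per-piece attacks for W:
  WQ@(2,2): attacks (2,3) (2,4) (2,5) (2,1) (2,0) (3,2) (1,2) (3,3) (4,4) (3,1) (4,0) (1,3) (1,1) (0,0) [ray(1,0) blocked at (3,2); ray(-1,0) blocked at (1,2); ray(1,1) blocked at (4,4); ray(-1,1) blocked at (1,3)]
  WR@(3,2): attacks (3,3) (3,4) (3,5) (3,1) (3,0) (4,2) (5,2) (2,2) [ray(-1,0) blocked at (2,2)]
  WR@(4,4): attacks (4,5) (4,3) (4,2) (4,1) (4,0) (5,4) (3,4) (2,4) (1,4) (0,4)
  WK@(5,5): attacks (5,4) (4,5) (4,4)
Union (26 distinct): (0,0) (0,4) (1,1) (1,2) (1,3) (1,4) (2,0) (2,1) (2,2) (2,3) (2,4) (2,5) (3,0) (3,1) (3,2) (3,3) (3,4) (3,5) (4,0) (4,1) (4,2) (4,3) (4,4) (4,5) (5,2) (5,4)

Answer: 26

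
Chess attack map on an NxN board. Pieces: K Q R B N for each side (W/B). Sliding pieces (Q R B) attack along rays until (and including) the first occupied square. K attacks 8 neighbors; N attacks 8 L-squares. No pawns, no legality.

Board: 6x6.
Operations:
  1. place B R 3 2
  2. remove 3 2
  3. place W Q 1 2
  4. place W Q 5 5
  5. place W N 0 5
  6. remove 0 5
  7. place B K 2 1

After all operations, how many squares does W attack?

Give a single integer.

Answer: 26

Derivation:
Op 1: place BR@(3,2)
Op 2: remove (3,2)
Op 3: place WQ@(1,2)
Op 4: place WQ@(5,5)
Op 5: place WN@(0,5)
Op 6: remove (0,5)
Op 7: place BK@(2,1)
Per-piece attacks for W:
  WQ@(1,2): attacks (1,3) (1,4) (1,5) (1,1) (1,0) (2,2) (3,2) (4,2) (5,2) (0,2) (2,3) (3,4) (4,5) (2,1) (0,3) (0,1) [ray(1,-1) blocked at (2,1)]
  WQ@(5,5): attacks (5,4) (5,3) (5,2) (5,1) (5,0) (4,5) (3,5) (2,5) (1,5) (0,5) (4,4) (3,3) (2,2) (1,1) (0,0)
Union (26 distinct): (0,0) (0,1) (0,2) (0,3) (0,5) (1,0) (1,1) (1,3) (1,4) (1,5) (2,1) (2,2) (2,3) (2,5) (3,2) (3,3) (3,4) (3,5) (4,2) (4,4) (4,5) (5,0) (5,1) (5,2) (5,3) (5,4)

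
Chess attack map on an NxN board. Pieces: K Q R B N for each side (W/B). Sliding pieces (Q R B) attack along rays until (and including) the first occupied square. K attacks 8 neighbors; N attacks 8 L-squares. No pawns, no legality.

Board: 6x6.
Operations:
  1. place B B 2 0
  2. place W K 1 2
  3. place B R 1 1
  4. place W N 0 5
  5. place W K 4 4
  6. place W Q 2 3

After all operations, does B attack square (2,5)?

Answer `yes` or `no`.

Op 1: place BB@(2,0)
Op 2: place WK@(1,2)
Op 3: place BR@(1,1)
Op 4: place WN@(0,5)
Op 5: place WK@(4,4)
Op 6: place WQ@(2,3)
Per-piece attacks for B:
  BR@(1,1): attacks (1,2) (1,0) (2,1) (3,1) (4,1) (5,1) (0,1) [ray(0,1) blocked at (1,2)]
  BB@(2,0): attacks (3,1) (4,2) (5,3) (1,1) [ray(-1,1) blocked at (1,1)]
B attacks (2,5): no

Answer: no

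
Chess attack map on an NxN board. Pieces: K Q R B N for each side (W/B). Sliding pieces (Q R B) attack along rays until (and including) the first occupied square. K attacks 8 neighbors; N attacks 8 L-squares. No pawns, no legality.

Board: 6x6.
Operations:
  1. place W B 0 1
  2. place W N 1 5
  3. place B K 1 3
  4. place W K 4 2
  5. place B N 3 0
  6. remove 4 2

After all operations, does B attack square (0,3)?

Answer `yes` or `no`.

Op 1: place WB@(0,1)
Op 2: place WN@(1,5)
Op 3: place BK@(1,3)
Op 4: place WK@(4,2)
Op 5: place BN@(3,0)
Op 6: remove (4,2)
Per-piece attacks for B:
  BK@(1,3): attacks (1,4) (1,2) (2,3) (0,3) (2,4) (2,2) (0,4) (0,2)
  BN@(3,0): attacks (4,2) (5,1) (2,2) (1,1)
B attacks (0,3): yes

Answer: yes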